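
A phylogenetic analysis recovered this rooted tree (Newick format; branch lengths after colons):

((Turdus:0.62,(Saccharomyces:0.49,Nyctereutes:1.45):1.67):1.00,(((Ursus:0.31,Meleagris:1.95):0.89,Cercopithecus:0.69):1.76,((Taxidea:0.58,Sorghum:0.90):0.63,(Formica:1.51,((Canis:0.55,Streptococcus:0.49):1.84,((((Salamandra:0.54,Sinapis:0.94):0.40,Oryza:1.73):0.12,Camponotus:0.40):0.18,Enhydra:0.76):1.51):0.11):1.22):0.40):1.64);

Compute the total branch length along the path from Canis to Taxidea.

The path runs Canis → … → MRCA → … → Taxidea; the MRCA is the node subtending ((Taxidea,Sorghum),(Formica,((Canis,Streptococcus),((((Salamandra,Sinapis),Oryza),Camponotus),Enhydra)))).
Branch lengths along that path: 0.55 + 1.84 + 0.11 + 1.22 + 0.63 + 0.58 = 4.93.

4.93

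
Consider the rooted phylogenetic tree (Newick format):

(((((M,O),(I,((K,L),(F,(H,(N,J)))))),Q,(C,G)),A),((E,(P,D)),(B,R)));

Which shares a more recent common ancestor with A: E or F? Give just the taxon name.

The MRCA of A and F subtends ((((M,O),(I,((K,L),(F,(H,(N,J)))))),Q,(C,G)),A) (13 taxa).
The MRCA of A and E is the root, subtending the entire tree (18 taxa).
The first is nested inside the second, so A shares a more recent common ancestor with F.

F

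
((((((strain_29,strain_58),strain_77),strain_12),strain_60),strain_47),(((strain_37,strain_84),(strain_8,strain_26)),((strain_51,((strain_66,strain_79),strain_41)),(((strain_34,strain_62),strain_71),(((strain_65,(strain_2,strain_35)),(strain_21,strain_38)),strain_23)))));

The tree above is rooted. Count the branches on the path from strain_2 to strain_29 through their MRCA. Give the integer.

14

The MRCA of strain_2 and strain_29 is the root of the tree.
From strain_2 up to that node: 8 branches. From strain_29 up to the same node: 6 branches. Total: 8 + 6 = 14.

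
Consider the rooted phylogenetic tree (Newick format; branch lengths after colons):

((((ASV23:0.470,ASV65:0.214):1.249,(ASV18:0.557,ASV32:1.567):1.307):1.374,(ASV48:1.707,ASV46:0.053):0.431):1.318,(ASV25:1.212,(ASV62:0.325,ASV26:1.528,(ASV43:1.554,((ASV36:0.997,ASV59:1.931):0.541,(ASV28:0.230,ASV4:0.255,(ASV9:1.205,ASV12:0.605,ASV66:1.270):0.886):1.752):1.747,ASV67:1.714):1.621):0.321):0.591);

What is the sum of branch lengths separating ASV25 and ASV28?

6.883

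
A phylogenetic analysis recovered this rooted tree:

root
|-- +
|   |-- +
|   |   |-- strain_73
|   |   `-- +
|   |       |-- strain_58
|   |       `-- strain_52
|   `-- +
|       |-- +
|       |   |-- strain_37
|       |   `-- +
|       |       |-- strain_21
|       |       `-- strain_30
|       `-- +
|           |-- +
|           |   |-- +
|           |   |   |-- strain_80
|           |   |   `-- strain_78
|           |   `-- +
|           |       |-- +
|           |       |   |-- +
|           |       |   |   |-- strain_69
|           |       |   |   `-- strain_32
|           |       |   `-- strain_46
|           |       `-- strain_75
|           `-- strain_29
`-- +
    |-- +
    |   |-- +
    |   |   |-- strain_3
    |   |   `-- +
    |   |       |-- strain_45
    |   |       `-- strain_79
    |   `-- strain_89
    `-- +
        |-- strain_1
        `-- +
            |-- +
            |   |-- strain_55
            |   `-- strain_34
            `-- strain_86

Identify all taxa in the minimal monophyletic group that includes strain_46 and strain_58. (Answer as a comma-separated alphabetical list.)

Tracing strain_46: it sits inside ((strain_69,strain_32),strain_46).
Tracing strain_58: it sits inside (strain_58,strain_52).
The smallest clade enclosing both is ((strain_73,(strain_58,strain_52)),((strain_37,(strain_21,strain_30)),(((strain_80,strain_78),(((strain_69,strain_32),strain_46),strain_75)),strain_29))); the answer is its 13 terminal taxa in alphabetical order.

strain_21, strain_29, strain_30, strain_32, strain_37, strain_46, strain_52, strain_58, strain_69, strain_73, strain_75, strain_78, strain_80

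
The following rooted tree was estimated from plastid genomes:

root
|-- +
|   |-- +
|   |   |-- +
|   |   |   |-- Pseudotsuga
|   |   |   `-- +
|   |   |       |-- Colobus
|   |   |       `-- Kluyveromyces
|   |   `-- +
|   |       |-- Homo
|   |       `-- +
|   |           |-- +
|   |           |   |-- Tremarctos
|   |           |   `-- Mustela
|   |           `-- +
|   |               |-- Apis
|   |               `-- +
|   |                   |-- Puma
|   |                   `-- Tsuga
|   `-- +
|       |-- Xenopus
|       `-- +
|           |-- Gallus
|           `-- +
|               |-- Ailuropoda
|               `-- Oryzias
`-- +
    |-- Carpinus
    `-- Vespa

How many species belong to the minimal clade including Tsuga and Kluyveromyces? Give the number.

9

The MRCA of Tsuga and Kluyveromyces is the node subtending ((Pseudotsuga,(Colobus,Kluyveromyces)),(Homo,((Tremarctos,Mustela),(Apis,(Puma,Tsuga))))).
That clade contains 9 terminal taxa: Apis, Colobus, Homo, Kluyveromyces, Mustela, Pseudotsuga, Puma, Tremarctos, Tsuga.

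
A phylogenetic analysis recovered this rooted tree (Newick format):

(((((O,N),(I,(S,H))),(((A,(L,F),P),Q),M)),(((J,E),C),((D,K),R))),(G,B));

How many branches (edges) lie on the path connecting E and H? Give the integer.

9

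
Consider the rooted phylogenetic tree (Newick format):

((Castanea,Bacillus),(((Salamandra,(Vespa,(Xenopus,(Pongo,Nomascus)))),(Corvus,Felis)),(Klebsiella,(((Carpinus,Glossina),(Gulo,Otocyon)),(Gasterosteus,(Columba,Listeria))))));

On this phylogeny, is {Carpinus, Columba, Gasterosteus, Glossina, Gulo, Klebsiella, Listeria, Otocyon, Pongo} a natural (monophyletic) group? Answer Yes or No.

The MRCA of the listed taxa subtends (((Salamandra,(Vespa,(Xenopus,(Pongo,Nomascus)))),(Corvus,Felis)),(Klebsiella,(((Carpinus,Glossina),(Gulo,Otocyon)),(Gasterosteus,(Columba,Listeria))))).
That clade also contains Corvus, Felis, Nomascus, Salamandra, Vespa, Xenopus, which are not in the proposed group, so the group is not monophyletic.

No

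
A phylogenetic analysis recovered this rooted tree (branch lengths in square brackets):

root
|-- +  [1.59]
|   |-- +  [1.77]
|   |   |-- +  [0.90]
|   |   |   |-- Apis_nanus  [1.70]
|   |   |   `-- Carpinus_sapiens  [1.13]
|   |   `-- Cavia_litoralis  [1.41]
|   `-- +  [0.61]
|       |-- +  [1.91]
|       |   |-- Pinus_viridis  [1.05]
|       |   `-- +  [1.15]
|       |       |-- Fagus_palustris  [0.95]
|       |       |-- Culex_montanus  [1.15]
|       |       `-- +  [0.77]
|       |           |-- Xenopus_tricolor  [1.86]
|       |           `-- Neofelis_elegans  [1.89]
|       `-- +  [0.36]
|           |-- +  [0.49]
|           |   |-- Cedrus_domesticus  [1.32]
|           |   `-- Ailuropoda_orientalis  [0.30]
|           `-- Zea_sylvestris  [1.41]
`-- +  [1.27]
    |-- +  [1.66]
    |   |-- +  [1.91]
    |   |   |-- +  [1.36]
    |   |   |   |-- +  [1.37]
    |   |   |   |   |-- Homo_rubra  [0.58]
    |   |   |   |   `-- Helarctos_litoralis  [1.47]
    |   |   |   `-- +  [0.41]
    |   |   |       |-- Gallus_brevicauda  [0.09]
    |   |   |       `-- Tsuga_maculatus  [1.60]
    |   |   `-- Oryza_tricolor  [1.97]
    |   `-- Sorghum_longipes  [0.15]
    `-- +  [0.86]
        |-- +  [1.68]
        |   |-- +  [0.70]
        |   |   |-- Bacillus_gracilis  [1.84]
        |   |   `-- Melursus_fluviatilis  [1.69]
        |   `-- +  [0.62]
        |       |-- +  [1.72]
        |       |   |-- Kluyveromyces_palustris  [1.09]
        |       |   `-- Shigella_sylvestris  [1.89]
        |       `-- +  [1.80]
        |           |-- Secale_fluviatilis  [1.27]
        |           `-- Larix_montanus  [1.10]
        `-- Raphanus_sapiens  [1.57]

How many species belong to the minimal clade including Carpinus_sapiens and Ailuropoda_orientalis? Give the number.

11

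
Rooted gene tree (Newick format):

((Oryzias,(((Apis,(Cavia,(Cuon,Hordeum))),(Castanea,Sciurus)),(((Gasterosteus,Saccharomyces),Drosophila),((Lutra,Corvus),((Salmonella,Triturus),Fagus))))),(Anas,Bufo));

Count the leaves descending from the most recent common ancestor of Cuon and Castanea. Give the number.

The MRCA of Cuon and Castanea is the node subtending ((Apis,(Cavia,(Cuon,Hordeum))),(Castanea,Sciurus)).
That clade contains 6 terminal taxa: Apis, Castanea, Cavia, Cuon, Hordeum, Sciurus.

6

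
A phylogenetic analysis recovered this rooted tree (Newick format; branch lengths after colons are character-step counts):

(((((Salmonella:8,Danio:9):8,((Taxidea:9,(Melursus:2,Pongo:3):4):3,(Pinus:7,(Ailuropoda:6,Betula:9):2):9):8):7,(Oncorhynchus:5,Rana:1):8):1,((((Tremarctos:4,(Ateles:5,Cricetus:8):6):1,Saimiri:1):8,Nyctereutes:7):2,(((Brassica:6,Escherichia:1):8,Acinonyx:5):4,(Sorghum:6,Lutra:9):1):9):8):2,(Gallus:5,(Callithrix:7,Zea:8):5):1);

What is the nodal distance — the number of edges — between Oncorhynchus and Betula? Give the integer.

7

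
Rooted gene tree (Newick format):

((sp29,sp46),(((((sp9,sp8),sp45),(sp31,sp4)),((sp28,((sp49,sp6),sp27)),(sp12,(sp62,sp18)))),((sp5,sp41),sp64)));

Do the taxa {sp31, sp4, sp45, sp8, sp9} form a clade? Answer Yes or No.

Yes

The most recent common ancestor of these taxa subtends (((sp9,sp8),sp45),(sp31,sp4)).
That clade has exactly 5 tips — every listed taxon and nothing else — so the group is monophyletic.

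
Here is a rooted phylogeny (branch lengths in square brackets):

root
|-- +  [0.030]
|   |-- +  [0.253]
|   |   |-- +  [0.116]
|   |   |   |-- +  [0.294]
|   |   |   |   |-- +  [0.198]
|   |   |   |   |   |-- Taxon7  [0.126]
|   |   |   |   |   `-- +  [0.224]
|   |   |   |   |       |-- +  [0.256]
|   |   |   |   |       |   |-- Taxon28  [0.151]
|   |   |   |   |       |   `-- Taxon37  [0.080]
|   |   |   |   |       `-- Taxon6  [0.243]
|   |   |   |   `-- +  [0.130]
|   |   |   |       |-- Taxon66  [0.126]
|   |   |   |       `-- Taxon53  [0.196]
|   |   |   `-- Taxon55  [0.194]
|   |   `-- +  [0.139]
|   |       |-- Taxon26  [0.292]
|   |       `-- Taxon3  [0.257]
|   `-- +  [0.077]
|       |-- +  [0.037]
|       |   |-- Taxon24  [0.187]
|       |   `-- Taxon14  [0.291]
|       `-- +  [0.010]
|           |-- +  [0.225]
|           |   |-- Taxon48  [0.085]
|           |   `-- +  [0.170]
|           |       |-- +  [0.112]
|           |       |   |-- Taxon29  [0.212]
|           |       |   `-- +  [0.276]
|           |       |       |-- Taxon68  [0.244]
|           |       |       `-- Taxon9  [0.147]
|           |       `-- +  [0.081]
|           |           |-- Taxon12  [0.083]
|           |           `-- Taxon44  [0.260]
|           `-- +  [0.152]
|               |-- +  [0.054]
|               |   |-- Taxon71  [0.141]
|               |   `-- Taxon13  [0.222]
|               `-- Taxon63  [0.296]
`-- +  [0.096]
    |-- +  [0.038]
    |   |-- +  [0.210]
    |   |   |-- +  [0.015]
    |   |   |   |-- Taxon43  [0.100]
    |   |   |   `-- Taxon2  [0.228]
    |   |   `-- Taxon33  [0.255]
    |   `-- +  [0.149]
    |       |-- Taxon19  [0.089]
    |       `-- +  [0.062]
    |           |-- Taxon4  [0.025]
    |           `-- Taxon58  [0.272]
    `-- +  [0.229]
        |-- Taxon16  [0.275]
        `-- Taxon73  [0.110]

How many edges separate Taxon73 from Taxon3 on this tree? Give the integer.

7

The MRCA of Taxon73 and Taxon3 is the root of the tree.
From Taxon73 up to that node: 3 branches. From Taxon3 up to the same node: 4 branches. Total: 3 + 4 = 7.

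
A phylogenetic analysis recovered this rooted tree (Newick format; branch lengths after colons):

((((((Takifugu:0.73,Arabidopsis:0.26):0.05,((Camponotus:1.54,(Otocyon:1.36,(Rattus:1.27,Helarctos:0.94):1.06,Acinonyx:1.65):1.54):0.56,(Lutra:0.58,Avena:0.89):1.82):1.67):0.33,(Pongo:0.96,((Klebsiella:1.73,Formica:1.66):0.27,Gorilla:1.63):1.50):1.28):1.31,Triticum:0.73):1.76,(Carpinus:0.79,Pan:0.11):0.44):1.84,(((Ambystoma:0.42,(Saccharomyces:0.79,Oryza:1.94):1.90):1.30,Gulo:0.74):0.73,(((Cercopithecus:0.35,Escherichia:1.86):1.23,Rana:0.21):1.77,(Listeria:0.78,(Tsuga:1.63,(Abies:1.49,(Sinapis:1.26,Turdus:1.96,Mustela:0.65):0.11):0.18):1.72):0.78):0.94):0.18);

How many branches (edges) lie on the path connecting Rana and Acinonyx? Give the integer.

12

The MRCA of Rana and Acinonyx is the root of the tree.
From Rana up to that node: 4 branches. From Acinonyx up to the same node: 8 branches. Total: 4 + 8 = 12.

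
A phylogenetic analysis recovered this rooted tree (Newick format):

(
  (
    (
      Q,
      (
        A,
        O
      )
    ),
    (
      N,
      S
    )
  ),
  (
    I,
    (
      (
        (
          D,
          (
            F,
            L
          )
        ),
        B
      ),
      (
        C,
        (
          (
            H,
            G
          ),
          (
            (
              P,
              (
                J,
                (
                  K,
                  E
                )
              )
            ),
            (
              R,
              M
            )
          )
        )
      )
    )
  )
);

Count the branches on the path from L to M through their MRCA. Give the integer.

9

The MRCA of L and M is the node subtending (((D,(F,L)),B),(C,((H,G),((P,(J,(K,E))),(R,M))))).
From L up to that node: 4 branches. From M up to the same node: 5 branches. Total: 4 + 5 = 9.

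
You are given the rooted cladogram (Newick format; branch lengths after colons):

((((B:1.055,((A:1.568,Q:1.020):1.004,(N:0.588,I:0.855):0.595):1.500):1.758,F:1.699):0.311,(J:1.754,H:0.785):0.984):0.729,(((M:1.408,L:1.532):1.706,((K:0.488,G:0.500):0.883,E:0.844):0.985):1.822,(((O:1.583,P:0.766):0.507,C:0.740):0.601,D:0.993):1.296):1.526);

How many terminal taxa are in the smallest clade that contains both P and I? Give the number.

17

The MRCA of P and I is the root, so the clade is the entire tree.
That clade contains 17 terminal taxa: A, B, C, D, E, F, G, H, I, J, K, L, M, N, O, P, Q.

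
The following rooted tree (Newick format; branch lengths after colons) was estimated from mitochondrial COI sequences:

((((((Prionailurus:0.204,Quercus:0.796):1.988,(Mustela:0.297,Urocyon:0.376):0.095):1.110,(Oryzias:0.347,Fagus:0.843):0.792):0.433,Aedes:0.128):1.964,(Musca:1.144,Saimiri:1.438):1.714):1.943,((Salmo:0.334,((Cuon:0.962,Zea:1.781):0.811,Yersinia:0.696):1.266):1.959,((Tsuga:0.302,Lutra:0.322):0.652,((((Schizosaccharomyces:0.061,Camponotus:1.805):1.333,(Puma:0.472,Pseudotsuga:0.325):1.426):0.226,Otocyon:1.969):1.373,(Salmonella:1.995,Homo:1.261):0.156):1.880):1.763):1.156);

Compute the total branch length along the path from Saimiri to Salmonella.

12.045

The path runs Saimiri → … → MRCA → … → Salmonella; the MRCA is the root of the tree.
Branch lengths along that path: 1.438 + 1.714 + 1.943 + 1.156 + 1.763 + 1.880 + 0.156 + 1.995 = 12.045.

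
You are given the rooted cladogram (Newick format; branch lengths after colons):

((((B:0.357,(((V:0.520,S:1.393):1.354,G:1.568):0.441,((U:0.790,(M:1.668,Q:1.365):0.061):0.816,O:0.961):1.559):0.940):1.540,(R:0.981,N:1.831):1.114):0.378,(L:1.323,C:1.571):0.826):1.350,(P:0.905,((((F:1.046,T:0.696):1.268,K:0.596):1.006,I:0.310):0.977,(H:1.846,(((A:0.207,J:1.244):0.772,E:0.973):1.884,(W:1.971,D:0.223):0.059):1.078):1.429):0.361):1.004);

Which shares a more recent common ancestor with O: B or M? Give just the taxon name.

M

The MRCA of O and M subtends ((U,(M,Q)),O) (4 taxa).
The MRCA of O and B subtends (B,(((V,S),G),((U,(M,Q)),O))) (8 taxa).
The first is nested inside the second, so O shares a more recent common ancestor with M.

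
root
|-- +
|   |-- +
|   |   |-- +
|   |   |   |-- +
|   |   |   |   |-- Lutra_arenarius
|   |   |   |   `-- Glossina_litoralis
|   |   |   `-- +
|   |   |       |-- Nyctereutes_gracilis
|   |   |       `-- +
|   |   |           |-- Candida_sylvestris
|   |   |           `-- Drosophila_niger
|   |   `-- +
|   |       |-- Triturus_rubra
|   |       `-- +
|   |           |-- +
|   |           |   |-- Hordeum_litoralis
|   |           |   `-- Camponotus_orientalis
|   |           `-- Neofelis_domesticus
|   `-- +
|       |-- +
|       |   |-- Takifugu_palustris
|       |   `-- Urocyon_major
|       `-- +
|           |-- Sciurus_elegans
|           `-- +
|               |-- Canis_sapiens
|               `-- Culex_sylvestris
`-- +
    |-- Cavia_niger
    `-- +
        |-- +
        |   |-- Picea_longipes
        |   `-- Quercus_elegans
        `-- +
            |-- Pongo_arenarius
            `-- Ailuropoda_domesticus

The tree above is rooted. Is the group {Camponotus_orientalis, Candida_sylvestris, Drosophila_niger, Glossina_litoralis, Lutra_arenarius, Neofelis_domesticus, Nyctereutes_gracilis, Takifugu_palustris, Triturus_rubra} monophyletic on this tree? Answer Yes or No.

No

The MRCA of the listed taxa subtends ((((Lutra_arenarius,Glossina_litoralis),(Nyctereutes_gracilis,(Candida_sylvestris,Drosophila_niger))),(Triturus_rubra,((Hordeum_litoralis,Camponotus_orientalis),Neofelis_domesticus))),((Takifugu_palustris,Urocyon_major),(Sciurus_elegans,(Canis_sapiens,Culex_sylvestris)))).
That clade also contains Canis_sapiens, Culex_sylvestris, Hordeum_litoralis, Sciurus_elegans, Urocyon_major, which are not in the proposed group, so the group is not monophyletic.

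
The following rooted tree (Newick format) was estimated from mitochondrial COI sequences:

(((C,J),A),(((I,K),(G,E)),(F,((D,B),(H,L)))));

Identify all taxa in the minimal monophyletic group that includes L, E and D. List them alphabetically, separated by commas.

B, D, E, F, G, H, I, K, L

Tracing L: it sits inside (H,L).
Tracing E: it sits inside (G,E).
Tracing D: it sits inside (D,B).
The smallest clade enclosing all 3 is (((I,K),(G,E)),(F,((D,B),(H,L)))); the answer is its 9 terminal taxa in alphabetical order.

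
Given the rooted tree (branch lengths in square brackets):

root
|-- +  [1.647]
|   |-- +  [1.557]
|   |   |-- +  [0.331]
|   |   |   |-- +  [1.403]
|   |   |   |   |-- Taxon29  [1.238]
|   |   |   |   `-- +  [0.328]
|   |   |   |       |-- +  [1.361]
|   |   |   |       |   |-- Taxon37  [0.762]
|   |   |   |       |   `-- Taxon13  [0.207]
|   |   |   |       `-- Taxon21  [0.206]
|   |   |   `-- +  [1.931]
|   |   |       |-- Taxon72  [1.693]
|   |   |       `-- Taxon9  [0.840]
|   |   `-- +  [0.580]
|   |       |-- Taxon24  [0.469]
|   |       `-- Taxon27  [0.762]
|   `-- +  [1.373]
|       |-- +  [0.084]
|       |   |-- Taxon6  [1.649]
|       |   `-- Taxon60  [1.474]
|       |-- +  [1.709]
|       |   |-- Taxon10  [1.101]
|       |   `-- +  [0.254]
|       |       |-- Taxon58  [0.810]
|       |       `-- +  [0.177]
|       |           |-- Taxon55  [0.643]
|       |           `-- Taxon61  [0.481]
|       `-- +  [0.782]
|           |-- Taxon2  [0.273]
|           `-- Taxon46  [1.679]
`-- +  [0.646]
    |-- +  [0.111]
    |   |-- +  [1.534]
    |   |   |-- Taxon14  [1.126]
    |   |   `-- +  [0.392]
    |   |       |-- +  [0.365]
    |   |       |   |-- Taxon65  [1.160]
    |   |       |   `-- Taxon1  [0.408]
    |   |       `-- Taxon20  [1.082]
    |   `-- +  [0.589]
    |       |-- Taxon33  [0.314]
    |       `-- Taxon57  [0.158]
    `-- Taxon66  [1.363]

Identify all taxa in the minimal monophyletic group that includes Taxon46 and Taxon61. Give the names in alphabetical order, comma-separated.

Taxon10, Taxon2, Taxon46, Taxon55, Taxon58, Taxon6, Taxon60, Taxon61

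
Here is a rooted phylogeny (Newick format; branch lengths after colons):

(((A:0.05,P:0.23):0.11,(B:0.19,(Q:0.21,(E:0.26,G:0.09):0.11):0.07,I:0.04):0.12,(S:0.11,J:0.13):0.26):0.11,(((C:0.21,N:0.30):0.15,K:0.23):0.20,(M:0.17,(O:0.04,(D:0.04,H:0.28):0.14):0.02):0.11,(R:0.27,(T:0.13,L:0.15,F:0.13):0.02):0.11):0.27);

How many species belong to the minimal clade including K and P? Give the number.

20

The MRCA of K and P is the root, so the clade is the entire tree.
That clade contains 20 terminal taxa: A, B, C, D, E, F, G, H, I, J, K, L, M, N, O, P, Q, R, S, T.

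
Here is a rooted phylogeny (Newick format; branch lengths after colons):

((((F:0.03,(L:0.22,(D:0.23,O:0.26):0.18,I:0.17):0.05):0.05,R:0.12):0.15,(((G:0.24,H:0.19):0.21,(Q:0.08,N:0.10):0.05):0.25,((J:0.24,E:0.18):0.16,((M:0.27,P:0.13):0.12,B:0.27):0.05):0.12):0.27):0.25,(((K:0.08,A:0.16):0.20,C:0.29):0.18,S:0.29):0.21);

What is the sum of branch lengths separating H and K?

1.84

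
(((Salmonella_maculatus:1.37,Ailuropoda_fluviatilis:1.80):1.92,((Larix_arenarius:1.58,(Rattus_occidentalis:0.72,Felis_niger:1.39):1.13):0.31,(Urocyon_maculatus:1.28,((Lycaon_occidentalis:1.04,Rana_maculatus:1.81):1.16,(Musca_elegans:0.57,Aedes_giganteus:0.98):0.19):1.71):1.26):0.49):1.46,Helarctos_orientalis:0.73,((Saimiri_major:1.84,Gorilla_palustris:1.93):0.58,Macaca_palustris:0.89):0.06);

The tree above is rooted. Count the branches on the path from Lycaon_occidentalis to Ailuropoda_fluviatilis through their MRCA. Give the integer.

7

The MRCA of Lycaon_occidentalis and Ailuropoda_fluviatilis is the node subtending ((Salmonella_maculatus,Ailuropoda_fluviatilis),((Larix_arenarius,(Rattus_occidentalis,Felis_niger)),(Urocyon_maculatus,((Lycaon_occidentalis,Rana_maculatus),(Musca_elegans,Aedes_giganteus))))).
From Lycaon_occidentalis up to that node: 5 branches. From Ailuropoda_fluviatilis up to the same node: 2 branches. Total: 5 + 2 = 7.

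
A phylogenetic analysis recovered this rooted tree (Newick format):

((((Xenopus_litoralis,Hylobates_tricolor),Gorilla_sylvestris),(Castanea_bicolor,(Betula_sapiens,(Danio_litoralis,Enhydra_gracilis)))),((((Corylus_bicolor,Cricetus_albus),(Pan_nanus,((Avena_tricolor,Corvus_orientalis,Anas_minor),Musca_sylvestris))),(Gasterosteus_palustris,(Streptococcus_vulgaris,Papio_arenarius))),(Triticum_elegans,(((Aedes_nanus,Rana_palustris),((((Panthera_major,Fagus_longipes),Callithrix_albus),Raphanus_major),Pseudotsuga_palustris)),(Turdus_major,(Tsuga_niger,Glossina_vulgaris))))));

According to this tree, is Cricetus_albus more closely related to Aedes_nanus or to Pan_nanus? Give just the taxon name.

Pan_nanus

The MRCA of Cricetus_albus and Pan_nanus subtends ((Corylus_bicolor,Cricetus_albus),(Pan_nanus,((Avena_tricolor,Corvus_orientalis,Anas_minor),Musca_sylvestris))) (7 taxa).
The MRCA of Cricetus_albus and Aedes_nanus subtends ((((Corylus_bicolor,Cricetus_albus),(Pan_nanus,((Avena_tricolor,Corvus_orientalis,Anas_minor),Musca_sylvestris))),(Gasterosteus_palustris,(Streptococcus_vulgaris,Papio_arenarius))),(Triticum_elegans,(((Aedes_nanus,Rana_palustris),((((Panthera_major,Fagus_longipes),Callithrix_albus),Raphanus_major),Pseudotsuga_palustris)),(Turdus_major,(Tsuga_niger,Glossina_vulgaris))))) (21 taxa).
The first is nested inside the second, so Cricetus_albus shares a more recent common ancestor with Pan_nanus.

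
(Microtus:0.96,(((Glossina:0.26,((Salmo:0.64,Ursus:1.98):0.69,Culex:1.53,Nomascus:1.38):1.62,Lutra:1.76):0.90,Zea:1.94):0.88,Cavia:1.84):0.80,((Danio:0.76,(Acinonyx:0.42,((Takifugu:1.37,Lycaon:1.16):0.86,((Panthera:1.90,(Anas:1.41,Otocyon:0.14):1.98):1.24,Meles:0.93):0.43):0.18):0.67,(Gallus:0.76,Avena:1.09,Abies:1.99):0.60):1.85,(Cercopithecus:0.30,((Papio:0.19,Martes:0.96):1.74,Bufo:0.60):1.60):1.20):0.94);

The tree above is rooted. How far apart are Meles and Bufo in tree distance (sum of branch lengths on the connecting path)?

7.46

The path runs Meles → … → MRCA → … → Bufo; the MRCA is the node subtending ((Danio,(Acinonyx,((Takifugu,Lycaon),((Panthera,(Anas,Otocyon)),Meles))),(Gallus,Avena,Abies)),(Cercopithecus,((Papio,Martes),Bufo))).
Branch lengths along that path: 0.93 + 0.43 + 0.18 + 0.67 + 1.85 + 1.20 + 1.60 + 0.60 = 7.46.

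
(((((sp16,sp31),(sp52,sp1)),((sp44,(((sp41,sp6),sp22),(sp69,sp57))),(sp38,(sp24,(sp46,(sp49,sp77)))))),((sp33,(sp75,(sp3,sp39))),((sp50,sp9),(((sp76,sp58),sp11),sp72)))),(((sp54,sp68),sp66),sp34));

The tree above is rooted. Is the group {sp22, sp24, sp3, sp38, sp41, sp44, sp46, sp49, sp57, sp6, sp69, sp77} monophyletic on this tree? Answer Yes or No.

The MRCA of the listed taxa subtends ((((sp16,sp31),(sp52,sp1)),((sp44,(((sp41,sp6),sp22),(sp69,sp57))),(sp38,(sp24,(sp46,(sp49,sp77)))))),((sp33,(sp75,(sp3,sp39))),((sp50,sp9),(((sp76,sp58),sp11),sp72)))).
That clade also contains sp1, sp11, sp16, sp31, sp33, sp39, sp50, sp52, sp58, sp72, sp75, sp76, sp9, which are not in the proposed group, so the group is not monophyletic.

No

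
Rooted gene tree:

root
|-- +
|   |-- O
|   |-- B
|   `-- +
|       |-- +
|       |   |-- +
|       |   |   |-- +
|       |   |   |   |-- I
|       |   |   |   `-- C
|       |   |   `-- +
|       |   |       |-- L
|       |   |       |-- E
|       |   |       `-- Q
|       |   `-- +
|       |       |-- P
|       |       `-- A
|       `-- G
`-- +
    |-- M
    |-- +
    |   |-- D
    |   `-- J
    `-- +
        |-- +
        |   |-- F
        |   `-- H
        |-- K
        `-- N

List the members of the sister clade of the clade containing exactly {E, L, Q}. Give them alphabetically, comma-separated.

C, I

The clade containing exactly {E, L, Q} attaches to the tree at the node subtending ((I,C),(L,E,Q)).
The other lineage descending from that same node — the sister group — is (I,C); its 2 tips in alphabetical order are the answer.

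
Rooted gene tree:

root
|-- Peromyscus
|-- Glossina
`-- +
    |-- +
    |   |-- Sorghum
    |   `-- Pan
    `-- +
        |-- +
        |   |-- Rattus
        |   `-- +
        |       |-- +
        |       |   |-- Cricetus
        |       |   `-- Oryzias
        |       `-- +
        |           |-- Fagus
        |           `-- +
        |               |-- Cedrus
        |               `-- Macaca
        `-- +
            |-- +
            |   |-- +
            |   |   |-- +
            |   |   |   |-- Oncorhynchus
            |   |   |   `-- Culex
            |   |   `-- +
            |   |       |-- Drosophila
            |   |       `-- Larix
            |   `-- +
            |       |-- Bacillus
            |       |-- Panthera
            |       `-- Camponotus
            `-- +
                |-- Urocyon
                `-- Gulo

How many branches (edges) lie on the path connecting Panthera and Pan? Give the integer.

7

The MRCA of Panthera and Pan is the node subtending ((Sorghum,Pan),((Rattus,((Cricetus,Oryzias),(Fagus,(Cedrus,Macaca)))),((((Oncorhynchus,Culex),(Drosophila,Larix)),(Bacillus,Panthera,Camponotus)),(Urocyon,Gulo)))).
From Panthera up to that node: 5 branches. From Pan up to the same node: 2 branches. Total: 5 + 2 = 7.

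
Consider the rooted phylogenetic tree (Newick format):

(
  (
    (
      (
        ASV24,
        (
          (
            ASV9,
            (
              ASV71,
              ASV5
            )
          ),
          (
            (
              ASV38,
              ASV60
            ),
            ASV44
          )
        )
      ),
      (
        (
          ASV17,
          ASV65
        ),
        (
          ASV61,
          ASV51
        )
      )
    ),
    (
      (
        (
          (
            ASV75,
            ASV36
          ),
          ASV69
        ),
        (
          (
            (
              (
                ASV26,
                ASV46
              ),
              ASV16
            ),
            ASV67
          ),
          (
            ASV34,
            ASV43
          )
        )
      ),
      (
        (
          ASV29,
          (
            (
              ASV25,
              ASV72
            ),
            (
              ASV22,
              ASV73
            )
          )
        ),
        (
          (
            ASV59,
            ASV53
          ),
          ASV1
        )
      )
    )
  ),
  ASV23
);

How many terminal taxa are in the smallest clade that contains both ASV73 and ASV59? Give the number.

8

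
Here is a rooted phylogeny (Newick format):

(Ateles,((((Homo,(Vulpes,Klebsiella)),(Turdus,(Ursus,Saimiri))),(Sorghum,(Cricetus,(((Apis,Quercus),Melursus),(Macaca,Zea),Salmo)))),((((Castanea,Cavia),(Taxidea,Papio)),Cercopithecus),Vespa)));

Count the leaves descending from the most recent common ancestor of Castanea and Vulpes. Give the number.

The MRCA of Castanea and Vulpes is the node subtending ((((Homo,(Vulpes,Klebsiella)),(Turdus,(Ursus,Saimiri))),(Sorghum,(Cricetus,(((Apis,Quercus),Melursus),(Macaca,Zea),Salmo)))),((((Castanea,Cavia),(Taxidea,Papio)),Cercopithecus),Vespa)).
That clade contains 20 terminal taxa: Apis, Castanea, Cavia, Cercopithecus, Cricetus, Homo, Klebsiella, Macaca, Melursus, Papio, Quercus, Saimiri, Salmo, Sorghum, Taxidea, Turdus, Ursus, Vespa, Vulpes, Zea.

20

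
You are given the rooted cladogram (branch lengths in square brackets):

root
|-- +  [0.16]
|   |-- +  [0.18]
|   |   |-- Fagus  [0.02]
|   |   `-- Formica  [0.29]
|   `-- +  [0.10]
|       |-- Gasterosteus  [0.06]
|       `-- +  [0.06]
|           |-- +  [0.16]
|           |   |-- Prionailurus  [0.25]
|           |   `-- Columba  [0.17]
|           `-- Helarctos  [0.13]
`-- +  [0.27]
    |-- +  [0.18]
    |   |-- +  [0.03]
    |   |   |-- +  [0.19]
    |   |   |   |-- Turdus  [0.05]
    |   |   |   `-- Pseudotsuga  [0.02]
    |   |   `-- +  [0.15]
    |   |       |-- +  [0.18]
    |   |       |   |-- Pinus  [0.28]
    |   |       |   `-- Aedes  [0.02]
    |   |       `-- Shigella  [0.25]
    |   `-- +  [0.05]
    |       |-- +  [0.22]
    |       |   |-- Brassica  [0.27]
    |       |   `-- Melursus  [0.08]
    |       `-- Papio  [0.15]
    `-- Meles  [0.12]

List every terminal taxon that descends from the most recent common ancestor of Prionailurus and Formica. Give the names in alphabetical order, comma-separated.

Columba, Fagus, Formica, Gasterosteus, Helarctos, Prionailurus

Tracing Prionailurus: it sits inside (Prionailurus,Columba).
Tracing Formica: it sits inside (Fagus,Formica).
The smallest clade enclosing both is ((Fagus,Formica),(Gasterosteus,((Prionailurus,Columba),Helarctos))); the answer is its 6 terminal taxa in alphabetical order.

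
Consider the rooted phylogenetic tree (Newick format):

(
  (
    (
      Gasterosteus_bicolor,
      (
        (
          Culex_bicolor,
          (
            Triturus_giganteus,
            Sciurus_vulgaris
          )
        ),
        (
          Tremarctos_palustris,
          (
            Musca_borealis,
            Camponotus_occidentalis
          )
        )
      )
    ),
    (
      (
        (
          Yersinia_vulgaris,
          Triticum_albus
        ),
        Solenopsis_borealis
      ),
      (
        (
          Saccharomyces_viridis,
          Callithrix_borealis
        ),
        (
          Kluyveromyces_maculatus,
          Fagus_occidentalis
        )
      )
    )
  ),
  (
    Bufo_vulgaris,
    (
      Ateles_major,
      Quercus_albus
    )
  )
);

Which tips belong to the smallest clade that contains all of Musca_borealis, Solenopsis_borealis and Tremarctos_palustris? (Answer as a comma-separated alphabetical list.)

Tracing Musca_borealis: it sits inside (Musca_borealis,Camponotus_occidentalis).
Tracing Solenopsis_borealis: it sits inside ((Yersinia_vulgaris,Triticum_albus),Solenopsis_borealis).
Tracing Tremarctos_palustris: it sits inside (Tremarctos_palustris,(Musca_borealis,Camponotus_occidentalis)).
The smallest clade enclosing all 3 is ((Gasterosteus_bicolor,((Culex_bicolor,(Triturus_giganteus,Sciurus_vulgaris)),(Tremarctos_palustris,(Musca_borealis,Camponotus_occidentalis)))),(((Yersinia_vulgaris,Triticum_albus),Solenopsis_borealis),((Saccharomyces_viridis,Callithrix_borealis),(Kluyveromyces_maculatus,Fagus_occidentalis)))); the answer is its 14 terminal taxa in alphabetical order.

Callithrix_borealis, Camponotus_occidentalis, Culex_bicolor, Fagus_occidentalis, Gasterosteus_bicolor, Kluyveromyces_maculatus, Musca_borealis, Saccharomyces_viridis, Sciurus_vulgaris, Solenopsis_borealis, Tremarctos_palustris, Triticum_albus, Triturus_giganteus, Yersinia_vulgaris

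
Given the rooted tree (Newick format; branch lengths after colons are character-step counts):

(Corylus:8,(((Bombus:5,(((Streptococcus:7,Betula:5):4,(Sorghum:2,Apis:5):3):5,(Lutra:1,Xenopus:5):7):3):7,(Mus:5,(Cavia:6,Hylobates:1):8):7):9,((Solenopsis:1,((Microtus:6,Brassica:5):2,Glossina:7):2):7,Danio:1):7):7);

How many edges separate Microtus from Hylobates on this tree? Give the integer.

9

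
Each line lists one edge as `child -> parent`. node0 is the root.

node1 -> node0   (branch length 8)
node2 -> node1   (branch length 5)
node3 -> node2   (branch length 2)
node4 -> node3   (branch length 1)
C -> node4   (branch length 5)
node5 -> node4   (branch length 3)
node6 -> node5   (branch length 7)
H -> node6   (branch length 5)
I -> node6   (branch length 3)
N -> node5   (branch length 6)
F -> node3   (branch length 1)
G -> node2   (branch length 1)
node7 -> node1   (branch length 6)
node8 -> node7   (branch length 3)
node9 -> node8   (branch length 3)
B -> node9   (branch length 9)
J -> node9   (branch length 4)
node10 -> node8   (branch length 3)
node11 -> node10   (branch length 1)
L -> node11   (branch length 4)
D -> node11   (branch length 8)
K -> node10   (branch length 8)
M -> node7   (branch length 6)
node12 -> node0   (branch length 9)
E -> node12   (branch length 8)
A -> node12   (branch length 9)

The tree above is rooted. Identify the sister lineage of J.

J attaches to the tree at the node subtending (B,J).
The other lineage descending from that same node — the sister group — is the single tip B.

B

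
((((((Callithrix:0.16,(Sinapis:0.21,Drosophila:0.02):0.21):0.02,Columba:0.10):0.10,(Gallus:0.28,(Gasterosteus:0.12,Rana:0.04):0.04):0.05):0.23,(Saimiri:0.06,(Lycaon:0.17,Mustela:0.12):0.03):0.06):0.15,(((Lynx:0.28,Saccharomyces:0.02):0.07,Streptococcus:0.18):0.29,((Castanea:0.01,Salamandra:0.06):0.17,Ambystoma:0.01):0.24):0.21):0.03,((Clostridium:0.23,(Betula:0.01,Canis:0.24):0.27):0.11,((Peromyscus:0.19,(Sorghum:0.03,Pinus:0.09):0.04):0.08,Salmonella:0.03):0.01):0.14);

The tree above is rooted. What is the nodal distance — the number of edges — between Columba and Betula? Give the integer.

9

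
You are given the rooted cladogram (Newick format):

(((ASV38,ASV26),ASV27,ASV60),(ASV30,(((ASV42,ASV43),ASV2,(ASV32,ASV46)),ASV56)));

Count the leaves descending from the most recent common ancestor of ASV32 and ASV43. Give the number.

The MRCA of ASV32 and ASV43 is the node subtending ((ASV42,ASV43),ASV2,(ASV32,ASV46)).
That clade contains 5 terminal taxa: ASV2, ASV32, ASV42, ASV43, ASV46.

5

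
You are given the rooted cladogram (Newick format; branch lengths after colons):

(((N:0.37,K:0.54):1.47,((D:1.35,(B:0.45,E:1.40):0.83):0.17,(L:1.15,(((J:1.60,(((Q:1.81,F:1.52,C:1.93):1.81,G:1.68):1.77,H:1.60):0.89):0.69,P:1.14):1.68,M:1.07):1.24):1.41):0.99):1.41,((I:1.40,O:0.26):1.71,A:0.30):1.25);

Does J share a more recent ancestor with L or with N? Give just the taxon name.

L

The MRCA of J and L subtends (L,(((J,(((Q,F,C),G),H)),P),M)) (9 taxa).
The MRCA of J and N subtends ((N,K),((D,(B,E)),(L,(((J,(((Q,F,C),G),H)),P),M)))) (14 taxa).
The first is nested inside the second, so J shares a more recent common ancestor with L.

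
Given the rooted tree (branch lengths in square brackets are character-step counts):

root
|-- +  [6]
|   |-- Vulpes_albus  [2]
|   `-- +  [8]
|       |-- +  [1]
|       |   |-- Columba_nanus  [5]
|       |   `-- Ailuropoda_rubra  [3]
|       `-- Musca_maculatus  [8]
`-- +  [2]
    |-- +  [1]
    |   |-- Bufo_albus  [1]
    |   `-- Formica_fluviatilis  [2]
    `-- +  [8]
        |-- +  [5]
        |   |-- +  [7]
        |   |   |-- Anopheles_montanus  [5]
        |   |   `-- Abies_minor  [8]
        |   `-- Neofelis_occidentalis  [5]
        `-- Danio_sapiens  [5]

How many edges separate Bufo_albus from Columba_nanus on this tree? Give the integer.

7

The MRCA of Bufo_albus and Columba_nanus is the root of the tree.
From Bufo_albus up to that node: 3 branches. From Columba_nanus up to the same node: 4 branches. Total: 3 + 4 = 7.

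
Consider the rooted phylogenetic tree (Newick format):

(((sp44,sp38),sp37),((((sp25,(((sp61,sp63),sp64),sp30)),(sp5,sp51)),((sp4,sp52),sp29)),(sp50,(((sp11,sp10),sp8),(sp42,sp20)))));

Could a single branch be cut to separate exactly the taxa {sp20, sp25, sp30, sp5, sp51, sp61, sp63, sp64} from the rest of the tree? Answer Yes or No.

No

The MRCA of the listed taxa subtends ((((sp25,(((sp61,sp63),sp64),sp30)),(sp5,sp51)),((sp4,sp52),sp29)),(sp50,(((sp11,sp10),sp8),(sp42,sp20)))).
That clade also contains sp10, sp11, sp29, sp4, sp42, sp50, sp52, sp8, which are not in the proposed group, so the group is not monophyletic.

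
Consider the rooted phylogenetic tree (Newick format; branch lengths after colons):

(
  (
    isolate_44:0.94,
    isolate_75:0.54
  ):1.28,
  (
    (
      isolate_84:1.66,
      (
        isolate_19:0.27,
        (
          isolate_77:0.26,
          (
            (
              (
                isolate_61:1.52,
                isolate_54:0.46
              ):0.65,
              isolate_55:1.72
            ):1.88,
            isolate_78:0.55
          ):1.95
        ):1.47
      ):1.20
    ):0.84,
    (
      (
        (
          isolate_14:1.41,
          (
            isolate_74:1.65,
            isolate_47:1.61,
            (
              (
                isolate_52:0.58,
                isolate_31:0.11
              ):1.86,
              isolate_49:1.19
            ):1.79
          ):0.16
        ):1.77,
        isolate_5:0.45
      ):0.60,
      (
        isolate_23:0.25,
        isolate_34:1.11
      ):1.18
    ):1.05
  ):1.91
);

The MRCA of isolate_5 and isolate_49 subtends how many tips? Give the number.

7

The MRCA of isolate_5 and isolate_49 is the node subtending ((isolate_14,(isolate_74,isolate_47,((isolate_52,isolate_31),isolate_49))),isolate_5).
That clade contains 7 terminal taxa: isolate_14, isolate_31, isolate_47, isolate_49, isolate_5, isolate_52, isolate_74.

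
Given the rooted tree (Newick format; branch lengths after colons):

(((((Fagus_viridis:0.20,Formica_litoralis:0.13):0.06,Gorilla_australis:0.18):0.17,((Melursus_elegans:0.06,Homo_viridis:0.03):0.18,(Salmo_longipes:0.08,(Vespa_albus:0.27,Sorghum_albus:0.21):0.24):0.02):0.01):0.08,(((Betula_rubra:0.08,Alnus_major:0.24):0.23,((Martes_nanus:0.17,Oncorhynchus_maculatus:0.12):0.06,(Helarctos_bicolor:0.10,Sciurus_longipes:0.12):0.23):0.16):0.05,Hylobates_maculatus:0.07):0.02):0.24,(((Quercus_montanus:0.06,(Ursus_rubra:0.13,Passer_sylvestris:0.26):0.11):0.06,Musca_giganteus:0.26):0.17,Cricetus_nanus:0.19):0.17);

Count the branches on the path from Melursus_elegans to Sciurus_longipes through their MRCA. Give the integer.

9

The MRCA of Melursus_elegans and Sciurus_longipes is the node subtending ((((Fagus_viridis,Formica_litoralis),Gorilla_australis),((Melursus_elegans,Homo_viridis),(Salmo_longipes,(Vespa_albus,Sorghum_albus)))),(((Betula_rubra,Alnus_major),((Martes_nanus,Oncorhynchus_maculatus),(Helarctos_bicolor,Sciurus_longipes))),Hylobates_maculatus)).
From Melursus_elegans up to that node: 4 branches. From Sciurus_longipes up to the same node: 5 branches. Total: 4 + 5 = 9.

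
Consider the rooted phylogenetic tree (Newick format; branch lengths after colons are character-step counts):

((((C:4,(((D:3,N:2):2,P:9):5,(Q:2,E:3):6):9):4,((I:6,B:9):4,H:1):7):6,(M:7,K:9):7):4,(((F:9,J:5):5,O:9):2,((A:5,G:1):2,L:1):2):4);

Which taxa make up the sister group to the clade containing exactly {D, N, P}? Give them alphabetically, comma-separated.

The clade containing exactly {D, N, P} attaches to the tree at the node subtending (((D,N),P),(Q,E)).
The other lineage descending from that same node — the sister group — is (Q,E); its 2 tips in alphabetical order are the answer.

E, Q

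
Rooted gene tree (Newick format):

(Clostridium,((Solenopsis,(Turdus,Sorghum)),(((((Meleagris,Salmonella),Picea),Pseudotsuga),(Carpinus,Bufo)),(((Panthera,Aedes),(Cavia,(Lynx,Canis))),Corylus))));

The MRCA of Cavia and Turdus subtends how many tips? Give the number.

15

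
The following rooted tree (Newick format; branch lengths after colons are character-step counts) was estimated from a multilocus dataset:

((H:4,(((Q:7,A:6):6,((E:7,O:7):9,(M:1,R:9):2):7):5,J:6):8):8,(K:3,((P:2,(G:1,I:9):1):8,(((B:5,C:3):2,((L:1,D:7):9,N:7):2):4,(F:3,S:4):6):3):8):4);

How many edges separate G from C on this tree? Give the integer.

7

The MRCA of G and C is the node subtending ((P,(G,I)),(((B,C),((L,D),N)),(F,S))).
From G up to that node: 3 branches. From C up to the same node: 4 branches. Total: 3 + 4 = 7.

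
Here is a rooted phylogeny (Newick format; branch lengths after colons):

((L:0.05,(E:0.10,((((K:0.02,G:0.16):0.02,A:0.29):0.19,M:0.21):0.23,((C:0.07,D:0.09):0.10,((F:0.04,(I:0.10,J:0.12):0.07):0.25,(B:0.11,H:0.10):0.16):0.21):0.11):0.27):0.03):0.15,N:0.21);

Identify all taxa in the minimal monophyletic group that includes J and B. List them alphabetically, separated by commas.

Tracing J: it sits inside (I,J).
Tracing B: it sits inside (B,H).
The smallest clade enclosing both is ((F,(I,J)),(B,H)); the answer is its 5 terminal taxa in alphabetical order.

B, F, H, I, J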